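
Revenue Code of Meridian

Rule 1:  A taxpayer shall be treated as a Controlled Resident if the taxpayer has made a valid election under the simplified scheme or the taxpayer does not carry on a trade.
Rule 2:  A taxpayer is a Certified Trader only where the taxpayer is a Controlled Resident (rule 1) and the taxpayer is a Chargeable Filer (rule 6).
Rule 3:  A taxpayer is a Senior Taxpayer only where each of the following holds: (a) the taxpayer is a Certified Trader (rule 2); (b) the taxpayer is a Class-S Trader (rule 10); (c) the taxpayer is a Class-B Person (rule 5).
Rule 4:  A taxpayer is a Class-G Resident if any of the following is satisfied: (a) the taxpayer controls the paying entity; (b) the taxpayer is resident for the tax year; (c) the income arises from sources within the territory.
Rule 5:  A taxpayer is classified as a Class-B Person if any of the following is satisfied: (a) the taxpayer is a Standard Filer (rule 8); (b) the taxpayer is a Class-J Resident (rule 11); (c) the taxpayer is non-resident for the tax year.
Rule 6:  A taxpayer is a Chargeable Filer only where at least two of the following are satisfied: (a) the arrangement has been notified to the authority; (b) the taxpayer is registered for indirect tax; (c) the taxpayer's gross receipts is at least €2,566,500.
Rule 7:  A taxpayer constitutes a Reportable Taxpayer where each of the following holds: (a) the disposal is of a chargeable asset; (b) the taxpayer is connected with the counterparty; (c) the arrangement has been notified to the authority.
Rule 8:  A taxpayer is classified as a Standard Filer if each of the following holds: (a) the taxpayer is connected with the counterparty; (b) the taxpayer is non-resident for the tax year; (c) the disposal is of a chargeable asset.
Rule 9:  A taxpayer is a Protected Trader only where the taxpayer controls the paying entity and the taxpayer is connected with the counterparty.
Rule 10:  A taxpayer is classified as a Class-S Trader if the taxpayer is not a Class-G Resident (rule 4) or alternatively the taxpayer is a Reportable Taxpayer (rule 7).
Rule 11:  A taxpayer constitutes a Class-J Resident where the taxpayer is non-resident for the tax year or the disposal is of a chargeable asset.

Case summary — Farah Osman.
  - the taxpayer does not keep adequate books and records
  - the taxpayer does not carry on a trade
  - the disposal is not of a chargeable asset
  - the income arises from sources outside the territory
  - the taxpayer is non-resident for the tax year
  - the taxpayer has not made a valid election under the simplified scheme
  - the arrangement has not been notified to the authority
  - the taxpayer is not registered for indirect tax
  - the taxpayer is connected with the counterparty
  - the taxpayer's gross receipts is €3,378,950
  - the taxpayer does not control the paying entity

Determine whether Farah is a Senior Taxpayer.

rule 1 — Controlled Resident: [the taxpayer has made a valid election under the simplified scheme? no] OR [the taxpayer does not carry on a trade? yes] → satisfied.
rule 6 — Chargeable Filer: the arrangement has been notified to the authority? no; the taxpayer is registered for indirect tax? no; taxpayer's gross receipts: €3,378,950 ≥ €2,566,500? yes — 1 of 3 hold (need ≥2) → not satisfied.
rule 2 — Certified Trader: [Controlled Resident (rule 1)? yes] AND [Chargeable Filer (rule 6)? no] → not satisfied.
rule 4 — Class-G Resident: [the taxpayer controls the paying entity? no] OR [the taxpayer is resident for the tax year? no] OR [the income arises from sources within the territory? no] → not satisfied.
rule 7 — Reportable Taxpayer: [the disposal is of a chargeable asset? no] AND [the taxpayer is connected with the counterparty? yes] AND [the arrangement has been notified to the authority? no] → not satisfied.
rule 10 — Class-S Trader: [not a Class-G Resident (rule 4)? yes] OR [Reportable Taxpayer (rule 7)? no] → satisfied.
rule 8 — Standard Filer: [the taxpayer is connected with the counterparty? yes] AND [the taxpayer is non-resident for the tax year? yes] AND [the disposal is of a chargeable asset? no] → not satisfied.
rule 11 — Class-J Resident: [the taxpayer is non-resident for the tax year? yes] OR [the disposal is of a chargeable asset? no] → satisfied.
rule 5 — Class-B Person: [Standard Filer (rule 8)? no] OR [Class-J Resident (rule 11)? yes] OR [the taxpayer is non-resident for the tax year? yes] → satisfied.
rule 3 — Senior Taxpayer: [Certified Trader (rule 2)? no] AND [Class-S Trader (rule 10)? yes] AND [Class-B Person (rule 5)? yes] → not satisfied.

No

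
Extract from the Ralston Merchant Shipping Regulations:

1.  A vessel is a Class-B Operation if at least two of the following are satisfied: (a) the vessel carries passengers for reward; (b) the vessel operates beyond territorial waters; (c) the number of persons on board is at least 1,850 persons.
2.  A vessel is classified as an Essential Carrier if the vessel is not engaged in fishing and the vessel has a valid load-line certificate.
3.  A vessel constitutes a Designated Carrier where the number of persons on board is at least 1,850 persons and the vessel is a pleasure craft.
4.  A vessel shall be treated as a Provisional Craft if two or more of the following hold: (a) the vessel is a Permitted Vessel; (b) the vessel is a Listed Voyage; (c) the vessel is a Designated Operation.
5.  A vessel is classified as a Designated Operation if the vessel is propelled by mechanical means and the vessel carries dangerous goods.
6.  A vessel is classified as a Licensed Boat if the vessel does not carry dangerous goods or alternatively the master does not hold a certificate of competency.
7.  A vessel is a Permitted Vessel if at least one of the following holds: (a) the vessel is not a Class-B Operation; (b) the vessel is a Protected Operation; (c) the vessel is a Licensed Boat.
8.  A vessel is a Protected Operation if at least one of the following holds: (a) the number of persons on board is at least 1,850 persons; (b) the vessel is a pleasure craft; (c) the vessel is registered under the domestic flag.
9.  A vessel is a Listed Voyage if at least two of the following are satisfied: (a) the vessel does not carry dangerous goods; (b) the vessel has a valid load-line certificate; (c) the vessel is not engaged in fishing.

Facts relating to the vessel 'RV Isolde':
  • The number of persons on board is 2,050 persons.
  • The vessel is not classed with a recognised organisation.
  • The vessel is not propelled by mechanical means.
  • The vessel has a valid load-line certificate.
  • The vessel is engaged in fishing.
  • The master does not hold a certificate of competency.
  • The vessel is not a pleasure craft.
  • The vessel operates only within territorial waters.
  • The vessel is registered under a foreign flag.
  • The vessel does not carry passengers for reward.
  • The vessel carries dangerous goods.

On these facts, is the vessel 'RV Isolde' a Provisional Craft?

paragraph 1 — Class-B Operation: the vessel carries passengers for reward? no; the vessel operates beyond territorial waters? no; number of persons on board: 2,050 persons ≥ 1,850 persons? yes — 1 of 3 hold (need ≥2) → not satisfied.
paragraph 8 — Protected Operation: [number of persons on board: 2,050 persons ≥ 1,850 persons? yes] OR [the vessel is a pleasure craft? no] OR [the vessel is registered under the domestic flag? no] → satisfied.
paragraph 6 — Licensed Boat: [the vessel does not carry dangerous goods? no] OR [the master does not hold a certificate of competency? yes] → satisfied.
paragraph 7 — Permitted Vessel: [not a Class-B Operation (paragraph 1)? yes] OR [Protected Operation (paragraph 8)? yes] OR [Licensed Boat (paragraph 6)? yes] → satisfied.
paragraph 9 — Listed Voyage: the vessel does not carry dangerous goods? no; the vessel has a valid load-line certificate? yes; the vessel is not engaged in fishing? no — 1 of 3 hold (need ≥2) → not satisfied.
paragraph 5 — Designated Operation: [the vessel is propelled by mechanical means? no] AND [the vessel carries dangerous goods? yes] → not satisfied.
paragraph 4 — Provisional Craft: Permitted Vessel (paragraph 7)? yes; Listed Voyage (paragraph 9)? no; Designated Operation (paragraph 5)? no — 1 of 3 hold (need ≥2) → not satisfied.

No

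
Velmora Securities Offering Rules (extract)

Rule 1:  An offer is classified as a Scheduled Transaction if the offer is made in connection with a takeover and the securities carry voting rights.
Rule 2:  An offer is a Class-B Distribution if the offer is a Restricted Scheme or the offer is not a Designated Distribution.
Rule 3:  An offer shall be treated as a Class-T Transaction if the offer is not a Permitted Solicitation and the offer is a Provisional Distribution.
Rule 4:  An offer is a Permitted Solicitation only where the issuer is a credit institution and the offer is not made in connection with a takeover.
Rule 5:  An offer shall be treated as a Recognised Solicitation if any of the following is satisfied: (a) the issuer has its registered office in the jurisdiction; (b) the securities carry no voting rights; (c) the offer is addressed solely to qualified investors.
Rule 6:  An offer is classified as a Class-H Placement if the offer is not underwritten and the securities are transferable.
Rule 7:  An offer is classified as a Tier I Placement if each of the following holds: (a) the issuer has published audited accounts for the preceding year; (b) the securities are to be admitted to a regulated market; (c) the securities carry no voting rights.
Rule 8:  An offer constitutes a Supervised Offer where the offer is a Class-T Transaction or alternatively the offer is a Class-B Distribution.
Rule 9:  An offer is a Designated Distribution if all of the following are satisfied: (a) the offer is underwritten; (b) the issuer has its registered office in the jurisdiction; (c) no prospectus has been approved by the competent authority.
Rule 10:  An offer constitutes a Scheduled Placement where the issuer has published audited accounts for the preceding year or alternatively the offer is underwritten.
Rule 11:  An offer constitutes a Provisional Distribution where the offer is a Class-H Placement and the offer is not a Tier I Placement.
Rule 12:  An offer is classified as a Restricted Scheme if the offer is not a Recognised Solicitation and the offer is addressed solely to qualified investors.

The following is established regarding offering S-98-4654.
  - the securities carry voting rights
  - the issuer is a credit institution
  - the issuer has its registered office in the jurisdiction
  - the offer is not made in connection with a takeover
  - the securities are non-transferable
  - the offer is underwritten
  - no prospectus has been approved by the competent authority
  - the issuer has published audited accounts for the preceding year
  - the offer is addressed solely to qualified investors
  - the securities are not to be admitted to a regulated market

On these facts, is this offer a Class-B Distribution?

No

Under rule 5: the issuer has its registered office in the jurisdiction? yes; or the securities carry no voting rights? no; or the offer is addressed solely to qualified investors? yes. So the offer is a Recognised Solicitation.
Under rule 12: not a Recognised Solicitation (rule 5)? no; and the offer is addressed solely to qualified investors? yes. So the offer is not a Restricted Scheme.
Under rule 9: the offer is underwritten? yes; and the issuer has its registered office in the jurisdiction? yes; and no prospectus has been approved by the competent authority? yes. So the offer is a Designated Distribution.
Under rule 2: Restricted Scheme (rule 12)? no; or not a Designated Distribution (rule 9)? no. So the offer is not a Class-B Distribution.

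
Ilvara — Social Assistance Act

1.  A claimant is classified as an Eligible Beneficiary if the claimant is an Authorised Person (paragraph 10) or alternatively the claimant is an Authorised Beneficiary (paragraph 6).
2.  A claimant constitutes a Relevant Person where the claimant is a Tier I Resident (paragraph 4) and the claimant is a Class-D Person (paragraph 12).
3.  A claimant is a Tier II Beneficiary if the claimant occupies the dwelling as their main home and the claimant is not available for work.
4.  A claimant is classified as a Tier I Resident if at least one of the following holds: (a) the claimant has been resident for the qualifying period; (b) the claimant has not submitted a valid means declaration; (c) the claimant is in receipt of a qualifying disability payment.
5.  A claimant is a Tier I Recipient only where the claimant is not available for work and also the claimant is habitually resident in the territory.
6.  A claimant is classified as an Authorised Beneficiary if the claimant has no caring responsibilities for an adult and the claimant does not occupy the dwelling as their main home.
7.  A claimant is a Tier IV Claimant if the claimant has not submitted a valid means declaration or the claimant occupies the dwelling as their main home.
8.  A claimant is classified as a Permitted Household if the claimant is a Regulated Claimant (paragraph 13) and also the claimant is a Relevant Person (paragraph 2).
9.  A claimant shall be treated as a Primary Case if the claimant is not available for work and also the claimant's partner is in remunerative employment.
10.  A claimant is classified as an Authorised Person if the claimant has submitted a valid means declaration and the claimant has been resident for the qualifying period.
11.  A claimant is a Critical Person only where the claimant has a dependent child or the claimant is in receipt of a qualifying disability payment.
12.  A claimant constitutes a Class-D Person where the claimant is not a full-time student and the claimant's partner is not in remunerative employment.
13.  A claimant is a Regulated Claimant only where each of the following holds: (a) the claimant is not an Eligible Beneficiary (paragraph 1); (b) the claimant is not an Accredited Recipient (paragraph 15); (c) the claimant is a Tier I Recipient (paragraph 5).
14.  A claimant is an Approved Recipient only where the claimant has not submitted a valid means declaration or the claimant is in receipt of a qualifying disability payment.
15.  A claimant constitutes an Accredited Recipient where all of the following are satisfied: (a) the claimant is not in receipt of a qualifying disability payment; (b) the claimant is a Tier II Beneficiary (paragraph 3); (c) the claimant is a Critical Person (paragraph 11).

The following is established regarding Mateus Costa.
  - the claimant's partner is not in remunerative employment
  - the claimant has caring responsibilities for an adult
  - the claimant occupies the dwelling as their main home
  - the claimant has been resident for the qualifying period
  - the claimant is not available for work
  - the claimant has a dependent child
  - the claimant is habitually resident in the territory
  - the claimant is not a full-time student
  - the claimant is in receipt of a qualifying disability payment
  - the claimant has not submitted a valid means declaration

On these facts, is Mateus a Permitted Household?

paragraph 10 — Authorised Person: [the claimant has submitted a valid means declaration? no] AND [the claimant has been resident for the qualifying period? yes] → not satisfied.
paragraph 6 — Authorised Beneficiary: [the claimant has no caring responsibilities for an adult? no] AND [the claimant does not occupy the dwelling as their main home? no] → not satisfied.
paragraph 1 — Eligible Beneficiary: [Authorised Person (paragraph 10)? no] OR [Authorised Beneficiary (paragraph 6)? no] → not satisfied.
paragraph 3 — Tier II Beneficiary: [the claimant occupies the dwelling as their main home? yes] AND [the claimant is not available for work? yes] → satisfied.
paragraph 11 — Critical Person: [the claimant has a dependent child? yes] OR [the claimant is in receipt of a qualifying disability payment? yes] → satisfied.
paragraph 15 — Accredited Recipient: [the claimant is not in receipt of a qualifying disability payment? no] AND [Tier II Beneficiary (paragraph 3)? yes] AND [Critical Person (paragraph 11)? yes] → not satisfied.
paragraph 5 — Tier I Recipient: [the claimant is not available for work? yes] AND [the claimant is habitually resident in the territory? yes] → satisfied.
paragraph 13 — Regulated Claimant: [not an Eligible Beneficiary (paragraph 1)? yes] AND [not an Accredited Recipient (paragraph 15)? yes] AND [Tier I Recipient (paragraph 5)? yes] → satisfied.
paragraph 4 — Tier I Resident: [the claimant has been resident for the qualifying period? yes] OR [the claimant has not submitted a valid means declaration? yes] OR [the claimant is in receipt of a qualifying disability payment? yes] → satisfied.
paragraph 12 — Class-D Person: [the claimant is not a full-time student? yes] AND [the claimant's partner is not in remunerative employment? yes] → satisfied.
paragraph 2 — Relevant Person: [Tier I Resident (paragraph 4)? yes] AND [Class-D Person (paragraph 12)? yes] → satisfied.
paragraph 8 — Permitted Household: [Regulated Claimant (paragraph 13)? yes] AND [Relevant Person (paragraph 2)? yes] → satisfied.

Yes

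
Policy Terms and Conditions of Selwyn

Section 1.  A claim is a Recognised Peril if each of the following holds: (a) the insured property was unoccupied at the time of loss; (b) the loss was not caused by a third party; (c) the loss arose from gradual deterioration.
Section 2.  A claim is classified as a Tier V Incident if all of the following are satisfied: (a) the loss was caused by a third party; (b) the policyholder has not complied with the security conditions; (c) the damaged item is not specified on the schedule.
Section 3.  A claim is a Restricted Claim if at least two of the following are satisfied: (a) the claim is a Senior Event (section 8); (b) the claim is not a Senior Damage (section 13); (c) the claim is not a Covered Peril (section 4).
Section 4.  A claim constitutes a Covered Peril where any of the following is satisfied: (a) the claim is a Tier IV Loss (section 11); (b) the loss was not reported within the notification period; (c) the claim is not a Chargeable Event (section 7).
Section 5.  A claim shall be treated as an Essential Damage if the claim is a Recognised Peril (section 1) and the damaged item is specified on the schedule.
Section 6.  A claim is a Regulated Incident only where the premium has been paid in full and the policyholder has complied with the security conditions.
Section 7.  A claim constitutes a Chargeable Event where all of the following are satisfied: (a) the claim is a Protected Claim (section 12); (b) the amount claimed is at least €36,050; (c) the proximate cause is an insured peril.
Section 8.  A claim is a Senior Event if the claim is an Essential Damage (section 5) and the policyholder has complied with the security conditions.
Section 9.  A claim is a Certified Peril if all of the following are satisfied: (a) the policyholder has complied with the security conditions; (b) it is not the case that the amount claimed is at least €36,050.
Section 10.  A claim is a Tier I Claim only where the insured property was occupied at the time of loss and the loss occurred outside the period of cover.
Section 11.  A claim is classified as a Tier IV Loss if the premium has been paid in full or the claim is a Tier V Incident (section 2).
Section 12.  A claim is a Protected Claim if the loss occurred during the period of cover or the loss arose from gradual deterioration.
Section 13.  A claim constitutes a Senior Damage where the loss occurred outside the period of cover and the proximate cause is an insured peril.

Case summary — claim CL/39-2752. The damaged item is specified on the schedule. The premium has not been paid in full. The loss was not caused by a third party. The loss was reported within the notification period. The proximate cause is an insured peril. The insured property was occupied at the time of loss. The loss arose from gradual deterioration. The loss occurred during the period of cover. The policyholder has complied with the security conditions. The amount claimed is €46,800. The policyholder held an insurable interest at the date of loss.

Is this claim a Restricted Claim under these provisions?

Yes

Under section 1: the insured property was unoccupied at the time of loss? no; and the loss was not caused by a third party? yes; and the loss arose from gradual deterioration? yes. So the claim is not a Recognised Peril.
Under section 5: Recognised Peril (section 1)? no; and the damaged item is specified on the schedule? yes. So the claim is not an Essential Damage.
Under section 8: Essential Damage (section 5)? no; and the policyholder has complied with the security conditions? yes. So the claim is not a Senior Event.
Under section 13: the loss occurred outside the period of cover? no; and the proximate cause is an insured peril? yes. So the claim is not a Senior Damage.
Under section 2: the loss was caused by a third party? no; and the policyholder has not complied with the security conditions? no; and the damaged item is not specified on the schedule? no. So the claim is not a Tier V Incident.
Under section 11: the premium has been paid in full? no; or Tier V Incident (section 2)? no. So the claim is not a Tier IV Loss.
Under section 12: the loss occurred during the period of cover? yes; or the loss arose from gradual deterioration? yes. So the claim is a Protected Claim.
Under section 7: Protected Claim (section 12)? yes; and amount claimed: €46,800 ≥ €36,050? yes; and the proximate cause is an insured peril? yes. So the claim is a Chargeable Event.
Under section 4: Tier IV Loss (section 11)? no; or the loss was not reported within the notification period? no; or not a Chargeable Event (section 7)? no. So the claim is not a Covered Peril.
Under section 3: Senior Event (section 8)? no; not a Senior Damage (section 13)? yes; not a Covered Peril (section 4)? yes — 2 of 3 hold (need ≥2) → satisfied.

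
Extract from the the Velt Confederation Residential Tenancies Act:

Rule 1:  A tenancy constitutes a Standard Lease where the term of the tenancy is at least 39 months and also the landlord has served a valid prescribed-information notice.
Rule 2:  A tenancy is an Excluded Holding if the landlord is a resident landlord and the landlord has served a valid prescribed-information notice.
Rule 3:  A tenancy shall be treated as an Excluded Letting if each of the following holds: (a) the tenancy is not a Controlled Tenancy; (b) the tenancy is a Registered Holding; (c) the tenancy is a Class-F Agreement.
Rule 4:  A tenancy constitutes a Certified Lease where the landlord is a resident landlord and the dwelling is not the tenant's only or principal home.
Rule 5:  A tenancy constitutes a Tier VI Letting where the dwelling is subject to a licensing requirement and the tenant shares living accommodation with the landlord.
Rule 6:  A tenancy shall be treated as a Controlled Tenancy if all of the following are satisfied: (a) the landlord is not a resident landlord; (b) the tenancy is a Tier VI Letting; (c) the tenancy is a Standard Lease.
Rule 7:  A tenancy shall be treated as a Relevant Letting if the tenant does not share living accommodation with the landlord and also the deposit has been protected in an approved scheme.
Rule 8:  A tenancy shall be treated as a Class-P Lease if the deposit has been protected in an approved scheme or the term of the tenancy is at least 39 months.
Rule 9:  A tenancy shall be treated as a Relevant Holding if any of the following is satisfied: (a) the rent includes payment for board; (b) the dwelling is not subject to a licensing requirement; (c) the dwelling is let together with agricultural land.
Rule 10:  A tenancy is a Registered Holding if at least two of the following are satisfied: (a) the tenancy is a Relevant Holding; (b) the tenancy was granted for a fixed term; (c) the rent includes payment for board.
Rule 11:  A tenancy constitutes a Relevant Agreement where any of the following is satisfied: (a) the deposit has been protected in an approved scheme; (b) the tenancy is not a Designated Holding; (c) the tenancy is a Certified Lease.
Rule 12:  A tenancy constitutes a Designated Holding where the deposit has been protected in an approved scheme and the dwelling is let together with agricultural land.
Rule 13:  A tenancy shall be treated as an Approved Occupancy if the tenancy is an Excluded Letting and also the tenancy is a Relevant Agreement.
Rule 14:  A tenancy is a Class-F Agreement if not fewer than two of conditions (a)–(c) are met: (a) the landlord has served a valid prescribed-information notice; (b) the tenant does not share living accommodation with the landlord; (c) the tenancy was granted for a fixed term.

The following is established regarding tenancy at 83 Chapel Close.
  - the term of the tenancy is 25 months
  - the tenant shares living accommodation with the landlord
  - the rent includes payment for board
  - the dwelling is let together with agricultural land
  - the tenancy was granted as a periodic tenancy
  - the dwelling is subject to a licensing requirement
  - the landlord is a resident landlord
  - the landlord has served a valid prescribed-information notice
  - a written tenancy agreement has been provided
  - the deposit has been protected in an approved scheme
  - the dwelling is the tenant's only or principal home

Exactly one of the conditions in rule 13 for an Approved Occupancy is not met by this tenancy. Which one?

Excluded Letting

rule 5 — Tier VI Letting: [the dwelling is subject to a licensing requirement? yes] AND [the tenant shares living accommodation with the landlord? yes] → satisfied.
rule 1 — Standard Lease: [term of the tenancy: 25 months ≥ 39 months? no] AND [the landlord has served a valid prescribed-information notice? yes] → not satisfied.
rule 6 — Controlled Tenancy: [the landlord is not a resident landlord? no] AND [Tier VI Letting (rule 5)? yes] AND [Standard Lease (rule 1)? no] → not satisfied.
rule 9 — Relevant Holding: [the rent includes payment for board? yes] OR [the dwelling is not subject to a licensing requirement? no] OR [the dwelling is let together with agricultural land? yes] → satisfied.
rule 10 — Registered Holding: Relevant Holding (rule 9)? yes; the tenancy was granted for a fixed term? no; the rent includes payment for board? yes — 2 of 3 hold (need ≥2) → satisfied.
rule 14 — Class-F Agreement: the landlord has served a valid prescribed-information notice? yes; the tenant does not share living accommodation with the landlord? no; the tenancy was granted for a fixed term? no — 1 of 3 hold (need ≥2) → not satisfied.
rule 3 — Excluded Letting: [not a Controlled Tenancy (rule 6)? yes] AND [Registered Holding (rule 10)? yes] AND [Class-F Agreement (rule 14)? no] → not satisfied.
rule 12 — Designated Holding: [the deposit has been protected in an approved scheme? yes] AND [the dwelling is let together with agricultural land? yes] → satisfied.
rule 4 — Certified Lease: [the landlord is a resident landlord? yes] AND [the dwelling is not the tenant's only or principal home? no] → not satisfied.
rule 11 — Relevant Agreement: [the deposit has been protected in an approved scheme? yes] OR [not a Designated Holding (rule 12)? no] OR [Certified Lease (rule 4)? no] → satisfied.
rule 13 — Approved Occupancy: [Excluded Letting (rule 3)? no] AND [Relevant Agreement (rule 11)? yes] → not satisfied.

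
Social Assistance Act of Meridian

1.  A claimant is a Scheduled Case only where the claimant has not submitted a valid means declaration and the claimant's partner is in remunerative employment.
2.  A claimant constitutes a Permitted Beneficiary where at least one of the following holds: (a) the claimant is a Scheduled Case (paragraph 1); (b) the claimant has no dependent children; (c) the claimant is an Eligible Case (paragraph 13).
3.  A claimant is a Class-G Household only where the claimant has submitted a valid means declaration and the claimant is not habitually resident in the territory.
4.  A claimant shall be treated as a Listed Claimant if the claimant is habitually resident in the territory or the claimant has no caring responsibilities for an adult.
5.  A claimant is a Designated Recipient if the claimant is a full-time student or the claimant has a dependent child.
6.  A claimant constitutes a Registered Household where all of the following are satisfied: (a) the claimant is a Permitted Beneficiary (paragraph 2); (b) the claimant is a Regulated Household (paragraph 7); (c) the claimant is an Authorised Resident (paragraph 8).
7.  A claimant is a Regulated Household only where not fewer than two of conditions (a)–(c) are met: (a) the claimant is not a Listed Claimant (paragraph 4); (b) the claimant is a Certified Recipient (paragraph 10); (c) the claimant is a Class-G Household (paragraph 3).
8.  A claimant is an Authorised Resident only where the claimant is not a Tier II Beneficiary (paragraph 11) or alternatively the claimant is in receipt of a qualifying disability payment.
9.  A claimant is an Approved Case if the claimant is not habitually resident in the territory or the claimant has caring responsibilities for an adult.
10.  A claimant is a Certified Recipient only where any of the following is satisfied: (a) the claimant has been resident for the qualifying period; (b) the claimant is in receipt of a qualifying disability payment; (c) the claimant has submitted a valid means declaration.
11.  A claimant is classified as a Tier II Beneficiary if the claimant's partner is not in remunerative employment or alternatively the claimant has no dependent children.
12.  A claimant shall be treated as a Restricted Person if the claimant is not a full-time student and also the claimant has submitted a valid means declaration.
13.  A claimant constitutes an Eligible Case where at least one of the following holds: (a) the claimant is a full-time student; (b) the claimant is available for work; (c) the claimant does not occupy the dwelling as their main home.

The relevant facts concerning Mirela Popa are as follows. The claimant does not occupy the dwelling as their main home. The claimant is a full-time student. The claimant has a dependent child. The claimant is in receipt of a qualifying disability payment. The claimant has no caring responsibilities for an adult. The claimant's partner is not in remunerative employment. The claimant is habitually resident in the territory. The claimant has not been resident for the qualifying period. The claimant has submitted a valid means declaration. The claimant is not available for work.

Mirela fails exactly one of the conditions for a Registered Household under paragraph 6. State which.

paragraph 1 — Scheduled Case: [the claimant has not submitted a valid means declaration? no] AND [the claimant's partner is in remunerative employment? no] → not satisfied.
paragraph 13 — Eligible Case: [the claimant is a full-time student? yes] OR [the claimant is available for work? no] OR [the claimant does not occupy the dwelling as their main home? yes] → satisfied.
paragraph 2 — Permitted Beneficiary: [Scheduled Case (paragraph 1)? no] OR [the claimant has no dependent children? no] OR [Eligible Case (paragraph 13)? yes] → satisfied.
paragraph 4 — Listed Claimant: [the claimant is habitually resident in the territory? yes] OR [the claimant has no caring responsibilities for an adult? yes] → satisfied.
paragraph 10 — Certified Recipient: [the claimant has been resident for the qualifying period? no] OR [the claimant is in receipt of a qualifying disability payment? yes] OR [the claimant has submitted a valid means declaration? yes] → satisfied.
paragraph 3 — Class-G Household: [the claimant has submitted a valid means declaration? yes] AND [the claimant is not habitually resident in the territory? no] → not satisfied.
paragraph 7 — Regulated Household: not a Listed Claimant (paragraph 4)? no; Certified Recipient (paragraph 10)? yes; Class-G Household (paragraph 3)? no — 1 of 3 hold (need ≥2) → not satisfied.
paragraph 11 — Tier II Beneficiary: [the claimant's partner is not in remunerative employment? yes] OR [the claimant has no dependent children? no] → satisfied.
paragraph 8 — Authorised Resident: [not a Tier II Beneficiary (paragraph 11)? no] OR [the claimant is in receipt of a qualifying disability payment? yes] → satisfied.
paragraph 6 — Registered Household: [Permitted Beneficiary (paragraph 2)? yes] AND [Regulated Household (paragraph 7)? no] AND [Authorised Resident (paragraph 8)? yes] → not satisfied.

Regulated Household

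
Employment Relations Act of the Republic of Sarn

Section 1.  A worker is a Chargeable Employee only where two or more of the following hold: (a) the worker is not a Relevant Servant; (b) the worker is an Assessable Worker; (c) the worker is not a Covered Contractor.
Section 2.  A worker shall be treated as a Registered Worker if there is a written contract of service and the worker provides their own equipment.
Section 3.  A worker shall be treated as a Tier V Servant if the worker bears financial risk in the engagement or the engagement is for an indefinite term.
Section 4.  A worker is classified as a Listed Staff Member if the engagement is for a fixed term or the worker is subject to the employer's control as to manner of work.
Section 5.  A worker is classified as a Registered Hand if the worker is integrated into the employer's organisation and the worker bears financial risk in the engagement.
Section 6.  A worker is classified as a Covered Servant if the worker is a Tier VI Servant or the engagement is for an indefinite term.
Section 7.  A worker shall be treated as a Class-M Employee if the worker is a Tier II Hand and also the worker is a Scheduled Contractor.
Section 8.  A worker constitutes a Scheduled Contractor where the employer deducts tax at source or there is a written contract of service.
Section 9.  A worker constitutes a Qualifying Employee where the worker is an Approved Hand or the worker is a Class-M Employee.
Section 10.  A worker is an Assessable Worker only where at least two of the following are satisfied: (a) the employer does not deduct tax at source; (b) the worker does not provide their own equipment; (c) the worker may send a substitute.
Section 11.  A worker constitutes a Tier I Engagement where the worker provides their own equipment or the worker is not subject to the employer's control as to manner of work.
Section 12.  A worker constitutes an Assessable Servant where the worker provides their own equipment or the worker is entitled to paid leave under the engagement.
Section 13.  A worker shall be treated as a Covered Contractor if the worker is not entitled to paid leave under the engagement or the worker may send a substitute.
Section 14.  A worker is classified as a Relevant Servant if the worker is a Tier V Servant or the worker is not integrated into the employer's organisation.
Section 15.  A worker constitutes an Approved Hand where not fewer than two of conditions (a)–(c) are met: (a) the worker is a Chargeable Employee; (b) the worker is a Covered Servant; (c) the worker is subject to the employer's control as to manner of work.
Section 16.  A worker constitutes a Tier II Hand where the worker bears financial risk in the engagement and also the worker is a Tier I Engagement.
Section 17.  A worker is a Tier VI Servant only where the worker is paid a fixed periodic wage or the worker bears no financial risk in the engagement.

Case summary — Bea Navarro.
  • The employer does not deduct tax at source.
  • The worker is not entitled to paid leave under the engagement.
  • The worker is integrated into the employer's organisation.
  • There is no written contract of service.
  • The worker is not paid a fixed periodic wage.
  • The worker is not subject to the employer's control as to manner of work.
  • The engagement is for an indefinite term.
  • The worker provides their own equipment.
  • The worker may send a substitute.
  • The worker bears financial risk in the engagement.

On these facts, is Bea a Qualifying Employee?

section 3 — Tier V Servant: [the worker bears financial risk in the engagement? yes] OR [the engagement is for an indefinite term? yes] → satisfied.
section 14 — Relevant Servant: [Tier V Servant (section 3)? yes] OR [the worker is not integrated into the employer's organisation? no] → satisfied.
section 10 — Assessable Worker: the employer does not deduct tax at source? yes; the worker does not provide their own equipment? no; the worker may send a substitute? yes — 2 of 3 hold (need ≥2) → satisfied.
section 13 — Covered Contractor: [the worker is not entitled to paid leave under the engagement? yes] OR [the worker may send a substitute? yes] → satisfied.
section 1 — Chargeable Employee: not a Relevant Servant (section 14)? no; Assessable Worker (section 10)? yes; not a Covered Contractor (section 13)? no — 1 of 3 hold (need ≥2) → not satisfied.
section 17 — Tier VI Servant: [the worker is paid a fixed periodic wage? no] OR [the worker bears no financial risk in the engagement? no] → not satisfied.
section 6 — Covered Servant: [Tier VI Servant (section 17)? no] OR [the engagement is for an indefinite term? yes] → satisfied.
section 15 — Approved Hand: Chargeable Employee (section 1)? no; Covered Servant (section 6)? yes; the worker is subject to the employer's control as to manner of work? no — 1 of 3 hold (need ≥2) → not satisfied.
section 11 — Tier I Engagement: [the worker provides their own equipment? yes] OR [the worker is not subject to the employer's control as to manner of work? yes] → satisfied.
section 16 — Tier II Hand: [the worker bears financial risk in the engagement? yes] AND [Tier I Engagement (section 11)? yes] → satisfied.
section 8 — Scheduled Contractor: [the employer deducts tax at source? no] OR [there is a written contract of service? no] → not satisfied.
section 7 — Class-M Employee: [Tier II Hand (section 16)? yes] AND [Scheduled Contractor (section 8)? no] → not satisfied.
section 9 — Qualifying Employee: [Approved Hand (section 15)? no] OR [Class-M Employee (section 7)? no] → not satisfied.

No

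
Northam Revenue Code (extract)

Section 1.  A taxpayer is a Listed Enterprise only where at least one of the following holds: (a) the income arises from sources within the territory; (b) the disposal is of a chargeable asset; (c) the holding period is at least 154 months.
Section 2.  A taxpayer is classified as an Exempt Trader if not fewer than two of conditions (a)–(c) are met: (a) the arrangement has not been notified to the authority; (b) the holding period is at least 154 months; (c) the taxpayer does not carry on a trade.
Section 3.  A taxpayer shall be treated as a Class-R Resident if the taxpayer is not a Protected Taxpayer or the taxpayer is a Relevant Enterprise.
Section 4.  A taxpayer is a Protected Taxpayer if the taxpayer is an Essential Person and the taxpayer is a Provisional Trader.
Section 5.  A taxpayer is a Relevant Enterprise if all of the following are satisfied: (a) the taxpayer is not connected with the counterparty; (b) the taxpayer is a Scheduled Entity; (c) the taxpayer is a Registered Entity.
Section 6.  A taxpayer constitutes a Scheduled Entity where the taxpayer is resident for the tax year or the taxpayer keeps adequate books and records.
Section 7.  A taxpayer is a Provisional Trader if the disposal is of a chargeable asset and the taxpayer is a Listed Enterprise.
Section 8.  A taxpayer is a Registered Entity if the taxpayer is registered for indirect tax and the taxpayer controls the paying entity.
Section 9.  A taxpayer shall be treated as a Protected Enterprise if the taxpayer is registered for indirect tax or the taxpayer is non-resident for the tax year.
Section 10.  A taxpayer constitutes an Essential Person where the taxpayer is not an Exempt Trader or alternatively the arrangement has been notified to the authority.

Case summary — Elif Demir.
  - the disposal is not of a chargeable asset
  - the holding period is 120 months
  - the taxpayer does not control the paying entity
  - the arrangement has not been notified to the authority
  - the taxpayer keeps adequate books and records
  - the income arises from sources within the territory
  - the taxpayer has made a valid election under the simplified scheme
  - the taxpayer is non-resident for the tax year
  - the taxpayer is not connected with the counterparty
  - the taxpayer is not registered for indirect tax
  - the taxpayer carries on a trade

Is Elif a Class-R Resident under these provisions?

Under section 2: the arrangement has not been notified to the authority? yes; holding period: 120 months ≥ 154 months? no; the taxpayer does not carry on a trade? no — 1 of 3 hold (need ≥2) → not satisfied.
Under section 10: not an Exempt Trader (section 2)? yes; or the arrangement has been notified to the authority? no. So the taxpayer is an Essential Person.
Under section 1: the income arises from sources within the territory? yes; or the disposal is of a chargeable asset? no; or holding period: 120 months ≥ 154 months? no. So the taxpayer is a Listed Enterprise.
Under section 7: the disposal is of a chargeable asset? no; and Listed Enterprise (section 1)? yes. So the taxpayer is not a Provisional Trader.
Under section 4: Essential Person (section 10)? yes; and Provisional Trader (section 7)? no. So the taxpayer is not a Protected Taxpayer.
Under section 6: the taxpayer is resident for the tax year? no; or the taxpayer keeps adequate books and records? yes. So the taxpayer is a Scheduled Entity.
Under section 8: the taxpayer is registered for indirect tax? no; and the taxpayer controls the paying entity? no. So the taxpayer is not a Registered Entity.
Under section 5: the taxpayer is not connected with the counterparty? yes; and Scheduled Entity (section 6)? yes; and Registered Entity (section 8)? no. So the taxpayer is not a Relevant Enterprise.
Under section 3: not a Protected Taxpayer (section 4)? yes; or Relevant Enterprise (section 5)? no. So the taxpayer is a Class-R Resident.

Yes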